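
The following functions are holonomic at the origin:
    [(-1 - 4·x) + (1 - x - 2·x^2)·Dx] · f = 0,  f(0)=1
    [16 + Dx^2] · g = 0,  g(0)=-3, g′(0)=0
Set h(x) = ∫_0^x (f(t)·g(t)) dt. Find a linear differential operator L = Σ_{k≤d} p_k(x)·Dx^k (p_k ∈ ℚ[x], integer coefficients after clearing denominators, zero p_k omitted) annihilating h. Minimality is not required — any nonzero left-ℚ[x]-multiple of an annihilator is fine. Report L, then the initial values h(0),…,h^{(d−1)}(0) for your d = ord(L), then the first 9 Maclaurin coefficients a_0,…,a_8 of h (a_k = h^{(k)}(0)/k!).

f: a_k = 1, 1, 3, 5, 11, 21, 43, 85, 171, …
g: a_k = -3, 0, 24, 0, -32, 0, 256/15, 0, -512/105, …
h₀=f·g: eliminate ⇒ L₀, order ≤ 1·2.
Integrate: L := L₀·Dx.
L = (-12 + 16·x + 32·x^2)·Dx + (2 + 8·x)·Dx^2 + (-1 + x + 2·x^2)·Dx^3  (order 3).
h: a_k = 0, -3, -3/2, 5, 9/4, 7/5, 25/6, 841/105, 1591/120, …
ICs: h(0) = 0, h′(0) = -3, h′′(0) = -3.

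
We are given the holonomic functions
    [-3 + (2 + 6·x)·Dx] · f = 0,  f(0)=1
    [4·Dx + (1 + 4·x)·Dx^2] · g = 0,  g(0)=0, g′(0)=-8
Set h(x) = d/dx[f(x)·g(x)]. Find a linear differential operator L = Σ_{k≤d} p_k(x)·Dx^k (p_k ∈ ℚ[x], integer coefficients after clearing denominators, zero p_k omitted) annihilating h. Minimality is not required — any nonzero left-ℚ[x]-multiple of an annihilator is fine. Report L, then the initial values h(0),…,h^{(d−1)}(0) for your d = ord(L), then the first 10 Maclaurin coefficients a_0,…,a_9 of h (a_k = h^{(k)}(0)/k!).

L = (-33 + 72·x + 432·x^2) + (-4 + 324·x + 2160·x^2 + 3456·x^3)·Dx + (4 + 88·x + 612·x^2 + 1728·x^3 + 1728·x^4)·Dx^2  (order 2).
h: a_k = -8, 8, -29, 130, -9383/16, 206953/80, -7147521/640, 53092163/1120, -5695777517/28672, 70921364291/86016, …
ICs: h(0) = -8, h′(0) = 8.

f: a_k = 1, 3/2, -9/8, 27/16, -405/128, 1701/256, -15309/1024, 72171/2048, -2814669/32768, 14073345/65536, …
g: a_k = 0, -8, 16, -128/3, 128, -2048/5, 4096/3, -32768/7, 16384, -524288/9, …
Sym-product of L_f,L_g gives L₀ (≤ ord 2).
h=h₀': d/dx-closure on L₀ ⇒ L.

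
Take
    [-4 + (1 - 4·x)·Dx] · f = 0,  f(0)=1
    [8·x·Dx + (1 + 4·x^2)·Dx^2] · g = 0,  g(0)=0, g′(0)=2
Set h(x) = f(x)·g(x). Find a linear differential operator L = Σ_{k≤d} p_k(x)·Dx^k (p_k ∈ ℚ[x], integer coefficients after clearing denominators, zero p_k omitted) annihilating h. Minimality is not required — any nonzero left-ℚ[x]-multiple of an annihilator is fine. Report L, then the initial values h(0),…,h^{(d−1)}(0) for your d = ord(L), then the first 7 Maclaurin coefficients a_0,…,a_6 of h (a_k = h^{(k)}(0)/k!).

f: a_k = 1, 4, 16, 64, 256, 1024, 4096, …
g: a_k = 0, 2, 0, -8/3, 0, 32/5, 0, …
h₀=f·g: eliminate ⇒ L₀, order ≤ 1·2.
L = 32·x + (8 - 8·x + 64·x^2)·Dx + (-1 + 4·x - 4·x^2 + 16·x^3)·Dx^2  (order 2).
h: a_k = 0, 2, 8, 88/3, 352/3, 7136/15, 28544/15, …
ICs: h(0) = 0, h′(0) = 2.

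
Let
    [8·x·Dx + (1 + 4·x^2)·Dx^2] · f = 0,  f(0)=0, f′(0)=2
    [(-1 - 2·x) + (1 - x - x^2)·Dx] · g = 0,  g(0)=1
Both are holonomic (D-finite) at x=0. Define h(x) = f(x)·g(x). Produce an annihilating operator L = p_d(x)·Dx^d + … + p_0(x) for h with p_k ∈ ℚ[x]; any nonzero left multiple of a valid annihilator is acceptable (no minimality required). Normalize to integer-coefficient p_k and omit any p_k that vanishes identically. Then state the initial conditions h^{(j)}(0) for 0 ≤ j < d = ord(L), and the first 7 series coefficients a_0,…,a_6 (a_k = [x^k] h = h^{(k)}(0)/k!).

L = (2 + 8·x + 24·x^2) + (2 - 4·x + 16·x^2 + 24·x^3)·Dx + (-1 + x - 3·x^2 + 4·x^3 + 4·x^4)·Dx^2  (order 2).
h: a_k = 0, 2, 2, 4/3, 10/3, 166/15, 72/5, …
ICs: h(0) = 0, h′(0) = 2.

f: a_k = 0, 2, 0, -8/3, 0, 32/5, 0, …
g: a_k = 1, 1, 2, 3, 5, 8, 13, …
L₀ := L_f ⊗_s L_g (sym. prod.), ord ≤ 2.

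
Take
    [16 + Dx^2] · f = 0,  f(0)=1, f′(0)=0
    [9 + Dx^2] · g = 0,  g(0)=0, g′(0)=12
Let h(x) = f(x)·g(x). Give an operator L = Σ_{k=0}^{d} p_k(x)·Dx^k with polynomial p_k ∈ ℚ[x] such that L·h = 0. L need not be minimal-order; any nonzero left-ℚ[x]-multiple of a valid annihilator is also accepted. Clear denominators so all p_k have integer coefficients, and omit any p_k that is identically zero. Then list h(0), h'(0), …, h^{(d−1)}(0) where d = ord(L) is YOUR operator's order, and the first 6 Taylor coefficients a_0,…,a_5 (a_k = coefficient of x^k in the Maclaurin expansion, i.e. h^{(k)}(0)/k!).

f: a_k = 1, 0, -8, 0, 32/3, 0, …
g: a_k = 0, 12, 0, -18, 0, 81/10, …
h₀=f·g: eliminate ⇒ L₀, order ≤ 2·2.
L = 49 + 50·Dx^2 + Dx^4  (order 4).
h: a_k = 0, 12, 0, -114, 0, 2801/10, …
ICs: h(0) = 0, h′(0) = 12, h′′(0) = 0, h′′′(0) = -684.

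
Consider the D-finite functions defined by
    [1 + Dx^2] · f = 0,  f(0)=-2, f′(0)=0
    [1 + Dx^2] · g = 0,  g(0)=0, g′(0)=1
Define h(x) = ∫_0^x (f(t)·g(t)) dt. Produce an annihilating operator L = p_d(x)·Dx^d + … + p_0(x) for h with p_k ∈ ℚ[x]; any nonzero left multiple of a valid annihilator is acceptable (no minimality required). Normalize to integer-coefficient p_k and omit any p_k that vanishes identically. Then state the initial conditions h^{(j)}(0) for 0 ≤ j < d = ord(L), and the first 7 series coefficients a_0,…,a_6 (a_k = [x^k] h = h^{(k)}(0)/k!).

L = 4·Dx^2 + Dx^4  (order 4).
h: a_k = 0, 0, -1, 0, 1/3, 0, -2/45, …
ICs: h(0) = 0, h′(0) = 0, h′′(0) = -2, h′′′(0) = 0.

f: a_k = -2, 0, 1, 0, -1/12, 0, 1/360, …
g: a_k = 0, 1, 0, -1/6, 0, 1/120, 0, …
L₀ := L_f ⊗_s L_g (sym. prod.), ord ≤ 4.
h=∫h₀ ⇒ L = L₀·Dx.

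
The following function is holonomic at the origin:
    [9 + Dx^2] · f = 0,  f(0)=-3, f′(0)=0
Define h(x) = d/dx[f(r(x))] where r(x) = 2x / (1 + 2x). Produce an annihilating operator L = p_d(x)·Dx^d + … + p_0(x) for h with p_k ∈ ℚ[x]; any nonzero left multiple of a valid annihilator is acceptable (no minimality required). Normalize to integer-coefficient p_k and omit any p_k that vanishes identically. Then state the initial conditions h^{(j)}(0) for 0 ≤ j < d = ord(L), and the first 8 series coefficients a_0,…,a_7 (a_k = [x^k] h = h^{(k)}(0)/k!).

L = (60 + 96·x + 96·x^2) + (12 + 72·x + 144·x^2 + 96·x^3)·Dx + (1 + 8·x + 24·x^2 + 32·x^3 + 16·x^4)·Dx^2  (order 2).
h: a_k = 0, 108, -648, 1944, -2160, -58968/5, 462672/5, -14090544/35, …
ICs: h(0) = 0, h′(0) = 108.

f: a_k = -3, 0, 27/2, 0, -81/8, 0, 243/80, 0, …
Change of var in L_f (x↦r) gives L₀.
h₀' ⇒ L via d/dx closure of L₀.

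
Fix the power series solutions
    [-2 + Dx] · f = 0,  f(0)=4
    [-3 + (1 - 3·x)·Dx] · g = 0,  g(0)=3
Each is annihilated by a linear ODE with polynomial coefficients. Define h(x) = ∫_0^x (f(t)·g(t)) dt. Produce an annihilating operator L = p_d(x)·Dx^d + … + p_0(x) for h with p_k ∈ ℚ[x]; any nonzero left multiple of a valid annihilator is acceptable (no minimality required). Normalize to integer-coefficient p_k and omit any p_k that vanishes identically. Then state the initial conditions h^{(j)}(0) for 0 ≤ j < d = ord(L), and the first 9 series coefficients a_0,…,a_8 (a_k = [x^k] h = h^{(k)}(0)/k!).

f: a_k = 4, 8, 8, 16/3, 8/3, 16/15, 16/45, 32/315, 8/315, …
g: a_k = 3, 9, 27, 81, 243, 729, 2187, 6561, 19683, …
f·g: L₀ = L_f ⊗_s L_g, ord ≤ 1·1.
∫: right-multiply L₀ by Dx.
L = (5 - 6·x)·Dx + (-1 + 3·x)·Dx^2  (order 2).
h: a_k = 0, 12, 30, 68, 157, 1892/5, 14198/15, 51116/21, 1341803/210, …
ICs: h(0) = 0, h′(0) = 12.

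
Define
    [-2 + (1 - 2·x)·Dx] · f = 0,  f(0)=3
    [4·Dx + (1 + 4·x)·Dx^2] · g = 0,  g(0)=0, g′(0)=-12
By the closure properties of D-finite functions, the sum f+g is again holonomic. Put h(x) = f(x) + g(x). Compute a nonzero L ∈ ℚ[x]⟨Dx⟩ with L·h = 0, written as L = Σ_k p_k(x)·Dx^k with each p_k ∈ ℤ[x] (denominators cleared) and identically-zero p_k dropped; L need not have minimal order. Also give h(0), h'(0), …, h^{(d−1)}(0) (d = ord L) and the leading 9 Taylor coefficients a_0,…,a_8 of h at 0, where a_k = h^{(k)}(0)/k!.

L = (28 + 16·x)·Dx + (-1 + 40·x + 32·x^2)·Dx^2 + (-1 - 3·x + 6·x^2 + 8·x^3)·Dx^3  (order 3).
h: a_k = 3, -6, 36, -40, 240, -2592/5, 2240, -46464/7, 25344, …
ICs: h(0) = 3, h′(0) = -6, h′′(0) = 72.

f: a_k = 3, 6, 12, 24, 48, 96, 192, 384, 768, …
g: a_k = 0, -12, 24, -64, 192, -3072/5, 2048, -49152/7, 24576, …
L₀ := lclm(L_f,L_g); ord L₀ ≤ 1+2.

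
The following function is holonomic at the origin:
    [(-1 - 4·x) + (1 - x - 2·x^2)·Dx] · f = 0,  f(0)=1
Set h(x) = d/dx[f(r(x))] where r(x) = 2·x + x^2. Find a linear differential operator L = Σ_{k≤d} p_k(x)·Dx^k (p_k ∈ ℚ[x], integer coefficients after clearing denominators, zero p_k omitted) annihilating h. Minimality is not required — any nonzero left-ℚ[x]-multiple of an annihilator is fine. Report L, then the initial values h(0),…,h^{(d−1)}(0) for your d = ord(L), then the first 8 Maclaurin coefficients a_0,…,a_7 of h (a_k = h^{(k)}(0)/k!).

L = (13 + 52·x + 186·x^2 + 160·x^3 + 40·x^4) + (-1 - 5·x + 26·x^2 + 62·x^3 + 40·x^4 + 8·x^5)·Dx  (order 1).
h: a_k = 2, 26, 156, 956, 5270, 28206, 146328, 744216, …
ICs: h(0) = 2.

f: a_k = 1, 1, 3, 5, 11, 21, 43, 85, …
Substitute x→r, Dx→(1/r')Dx; clear ⇒ L₀.
Differentiate: ansatz ord ≤ ord L₀ ⇒ L.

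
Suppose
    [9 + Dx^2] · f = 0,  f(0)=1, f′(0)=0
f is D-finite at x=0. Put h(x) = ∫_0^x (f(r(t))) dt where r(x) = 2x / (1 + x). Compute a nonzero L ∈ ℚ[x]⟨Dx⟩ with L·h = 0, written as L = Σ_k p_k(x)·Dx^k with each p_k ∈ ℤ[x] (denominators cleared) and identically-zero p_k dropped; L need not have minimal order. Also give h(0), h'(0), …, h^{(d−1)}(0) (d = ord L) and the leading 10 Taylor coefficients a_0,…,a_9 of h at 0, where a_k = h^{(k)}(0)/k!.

f: a_k = 1, 0, -9/2, 0, 27/8, 0, -81/80, 0, 729/4480, 0, …
f∘r: x↦r, Dx↦Dx/r' in L_f ⇒ L₀.
Integrate: L := L₀·Dx.
L = 36·Dx + (2 + 6·x + 6·x^2 + 2·x^3)·Dx^2 + (1 + 4·x + 6·x^2 + 4·x^3 + x^4)·Dx^3  (order 3).
h: a_k = 0, 1, 0, -6, 9, 0, -24, 1926/35, -729/10, 346/7, …
ICs: h(0) = 0, h′(0) = 1, h′′(0) = 0.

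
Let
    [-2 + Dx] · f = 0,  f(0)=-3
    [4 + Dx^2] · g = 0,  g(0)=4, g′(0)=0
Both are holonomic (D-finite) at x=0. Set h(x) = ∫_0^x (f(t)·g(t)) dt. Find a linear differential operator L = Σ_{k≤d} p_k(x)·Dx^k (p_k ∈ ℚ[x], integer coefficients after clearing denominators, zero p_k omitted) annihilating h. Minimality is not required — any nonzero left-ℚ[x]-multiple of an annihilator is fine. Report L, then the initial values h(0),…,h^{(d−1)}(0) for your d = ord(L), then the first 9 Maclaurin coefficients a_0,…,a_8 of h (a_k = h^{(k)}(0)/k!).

L = 8·Dx - 4·Dx^2 + Dx^3  (order 3).
h: a_k = 0, -12, -12, 0, 8, 32/5, 32/15, 0, -32/105, …
ICs: h(0) = 0, h′(0) = -12, h′′(0) = -24.

f: a_k = -3, -6, -6, -4, -2, -4/5, -4/15, -8/105, -2/105, …
g: a_k = 4, 0, -8, 0, 8/3, 0, -16/45, 0, 8/315, …
Product ⇒ symmetric product L₀, ord ≤ 2.
h=∫h₀ ⇒ L = L₀·Dx.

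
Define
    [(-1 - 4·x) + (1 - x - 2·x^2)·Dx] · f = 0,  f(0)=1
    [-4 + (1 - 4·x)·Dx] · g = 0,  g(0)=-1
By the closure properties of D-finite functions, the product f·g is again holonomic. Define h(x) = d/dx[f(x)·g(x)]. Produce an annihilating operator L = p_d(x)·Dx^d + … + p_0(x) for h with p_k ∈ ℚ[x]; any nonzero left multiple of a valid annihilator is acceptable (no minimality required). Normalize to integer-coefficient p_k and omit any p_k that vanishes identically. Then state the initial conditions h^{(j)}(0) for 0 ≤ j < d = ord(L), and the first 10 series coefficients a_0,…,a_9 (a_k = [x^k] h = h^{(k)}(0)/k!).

f: a_k = 1, 1, 3, 5, 11, 21, 43, 85, 171, 341, …
g: a_k = -1, -4, -16, -64, -256, -1024, -4096, -16384, -65536, -262144, …
Sym-product of L_f,L_g gives L₀ (≤ ord 1).
h₀' ⇒ L via d/dx closure of L₀.
L = (46 - 108·x - 216·x^2 + 256·x^3 + 768·x^4) + (-5 + 29·x - 6·x^2 - 152·x^3 + 80·x^4 + 192·x^5)·Dx  (order 1).
h: a_k = -5, -46, -291, -1596, -8085, -39066, -182903, -837496, -3771801, -16770390, …
ICs: h(0) = -5.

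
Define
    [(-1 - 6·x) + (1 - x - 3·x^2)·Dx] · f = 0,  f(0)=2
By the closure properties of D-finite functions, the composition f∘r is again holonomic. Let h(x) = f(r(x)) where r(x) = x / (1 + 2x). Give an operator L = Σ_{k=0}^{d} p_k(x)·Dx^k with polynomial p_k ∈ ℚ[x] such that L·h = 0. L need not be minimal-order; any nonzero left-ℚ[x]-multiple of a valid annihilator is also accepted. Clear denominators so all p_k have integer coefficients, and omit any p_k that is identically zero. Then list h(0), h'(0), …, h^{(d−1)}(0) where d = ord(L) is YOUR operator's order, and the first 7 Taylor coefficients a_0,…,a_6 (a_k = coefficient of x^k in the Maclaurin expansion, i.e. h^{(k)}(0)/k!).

f: a_k = 2, 2, 8, 14, 38, 80, 194, …
Substitute x→r, Dx→(1/r')Dx; clear ⇒ L₀.
L = (1 + 8·x) + (-1 - 5·x - 5·x^2 + 2·x^3)·Dx  (order 1).
h: a_k = 2, 2, 4, -10, 34, -112, 370, …
ICs: h(0) = 2.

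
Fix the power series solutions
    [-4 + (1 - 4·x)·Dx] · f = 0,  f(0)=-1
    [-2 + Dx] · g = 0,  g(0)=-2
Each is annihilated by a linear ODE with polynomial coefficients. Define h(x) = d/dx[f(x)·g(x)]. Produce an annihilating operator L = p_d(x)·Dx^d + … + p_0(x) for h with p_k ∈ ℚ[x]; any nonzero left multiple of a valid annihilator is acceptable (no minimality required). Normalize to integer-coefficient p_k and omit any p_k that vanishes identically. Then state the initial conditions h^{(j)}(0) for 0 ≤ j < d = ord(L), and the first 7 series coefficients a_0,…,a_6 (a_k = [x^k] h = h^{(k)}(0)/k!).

f: a_k = -1, -4, -16, -64, -256, -1024, -4096, …
g: a_k = -2, -4, -4, -8/3, -4/3, -8/15, -8/45, …
Product ⇒ symmetric product L₀, ord ≤ 1.
h₀' ⇒ L via d/dx closure of L₀.
L = (26 - 48·x + 32·x^2) + (-3 + 16·x - 16·x^2)·Dx  (order 1).
h: a_k = 12, 104, 632, 3376, 50648/3, 1215568/15, 5672656/15, …
ICs: h(0) = 12.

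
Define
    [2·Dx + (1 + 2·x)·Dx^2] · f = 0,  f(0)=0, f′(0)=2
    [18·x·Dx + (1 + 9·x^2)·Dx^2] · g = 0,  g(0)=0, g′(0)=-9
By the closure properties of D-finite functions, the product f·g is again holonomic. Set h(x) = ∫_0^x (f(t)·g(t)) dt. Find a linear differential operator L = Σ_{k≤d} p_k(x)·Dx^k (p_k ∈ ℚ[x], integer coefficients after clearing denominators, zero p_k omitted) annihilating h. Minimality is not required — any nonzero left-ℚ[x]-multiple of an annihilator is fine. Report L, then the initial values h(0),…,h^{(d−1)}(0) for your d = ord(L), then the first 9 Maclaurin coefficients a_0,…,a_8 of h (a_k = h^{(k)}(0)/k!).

f: a_k = 0, 2, -2, 8/3, -4, 32/5, -32/3, 128/7, -32, …
g: a_k = 0, -9, 0, 27, 0, -729/5, 0, 6561/7, 0, …
L₀ := L_f ⊗_s L_g (sym. prod.), ord ≤ 4.
Integrate: L := L₀·Dx.
L = (792 + 3024·x + 22680·x^2 + 102384·x^3 + 174960·x^4 + 151632·x^5 + 104976·x^7)·Dx^2 + (332 + 4752·x + 28908·x^2 + 127008·x^3 + 351216·x^4 + 542376·x^5 + 408240·x^6 + 157464·x^7 + 367416·x^8)·Dx^3 + (44 + 916·x + 6696·x^2 + 27252·x^3 + 85860·x^4 + 193428·x^5 + 279936·x^6 + 224532·x^7 + 157464·x^8 + 209952·x^9)·Dx^4 + (10 + 76·x + 418·x^2 + 1728·x^3 + 5391·x^4 + 12960·x^5 + 24948·x^6 + 34992·x^7 + 29889·x^8 + 26244·x^9 + 26244·x^10)·Dx^5  (order 5).
h: a_k = 0, 0, 0, -6, 9/2, 6, -3, -198/5, 699/20, …
ICs: h(0) = 0, h′(0) = 0, h′′(0) = 0, h′′′(0) = -36, h′′′′(0) = 108.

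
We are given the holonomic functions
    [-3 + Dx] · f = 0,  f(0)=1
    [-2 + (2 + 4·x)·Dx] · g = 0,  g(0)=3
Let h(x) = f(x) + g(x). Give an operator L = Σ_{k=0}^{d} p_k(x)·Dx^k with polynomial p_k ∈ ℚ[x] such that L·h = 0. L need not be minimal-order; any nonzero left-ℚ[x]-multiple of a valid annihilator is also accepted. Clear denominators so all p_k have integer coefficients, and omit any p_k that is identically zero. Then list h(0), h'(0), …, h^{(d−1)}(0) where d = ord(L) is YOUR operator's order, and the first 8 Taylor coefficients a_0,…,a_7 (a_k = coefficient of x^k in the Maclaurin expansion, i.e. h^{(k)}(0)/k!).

f: a_k = 1, 3, 9/2, 9/2, 27/8, 81/40, 81/80, 243/560, …
g: a_k = 3, 3, -3/2, 3/2, -15/8, 21/8, -63/16, 99/16, …
h₀=f+g: left-lcm gives L₀, ord ≤ 2.
L = (12 + 18·x) + (-10 - 36·x - 36·x^2)·Dx + (2 + 10·x + 12·x^2)·Dx^2  (order 2).
h: a_k = 4, 6, 3, 6, 3/2, 93/20, -117/40, 927/140, …
ICs: h(0) = 4, h′(0) = 6.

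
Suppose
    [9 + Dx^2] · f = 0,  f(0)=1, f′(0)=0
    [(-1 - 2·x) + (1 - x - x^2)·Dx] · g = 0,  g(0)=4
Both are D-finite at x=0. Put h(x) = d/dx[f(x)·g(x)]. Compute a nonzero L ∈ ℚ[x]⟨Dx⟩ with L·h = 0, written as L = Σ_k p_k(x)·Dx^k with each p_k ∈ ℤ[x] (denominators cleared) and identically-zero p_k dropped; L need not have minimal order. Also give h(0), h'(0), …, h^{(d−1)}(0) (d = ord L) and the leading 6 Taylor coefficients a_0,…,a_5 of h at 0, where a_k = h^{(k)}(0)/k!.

f: a_k = 1, 0, -9/2, 0, 27/8, 0, …
g: a_k = 4, 4, 8, 12, 20, 32, …
L₀ := L_f ⊗_s L_g (sym. prod.), ord ≤ 2.
h=h₀': d/dx-closure on L₀ ⇒ L.
L = (3 - 162·x - 81·x^2 + 162·x^3 + 81·x^4) + (-12 - 6·x + 54·x^2 + 36·x^3)·Dx + (7 - 16·x - 7·x^2 + 18·x^3 + 9·x^4)·Dx^2  (order 2).
h: a_k = 4, -20, -18, -10, -85/2, -903/10, …
ICs: h(0) = 4, h′(0) = -20.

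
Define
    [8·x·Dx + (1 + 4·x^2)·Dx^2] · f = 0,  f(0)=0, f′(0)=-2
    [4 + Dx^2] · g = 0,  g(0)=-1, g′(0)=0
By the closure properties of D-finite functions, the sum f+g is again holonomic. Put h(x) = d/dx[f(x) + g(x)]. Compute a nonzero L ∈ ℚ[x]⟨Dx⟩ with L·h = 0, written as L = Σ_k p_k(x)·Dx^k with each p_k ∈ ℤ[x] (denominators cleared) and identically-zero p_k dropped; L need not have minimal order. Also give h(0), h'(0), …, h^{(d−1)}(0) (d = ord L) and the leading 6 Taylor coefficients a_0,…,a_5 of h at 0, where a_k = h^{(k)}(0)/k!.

L = (-352·x + 1792·x^3 + 512·x^5) + (-4 + 112·x^2 + 576·x^4 + 256·x^6)·Dx + (-88·x + 448·x^3 + 128·x^5)·Dx^2 + (-1 + 28·x^2 + 144·x^4 + 64·x^6)·Dx^3  (order 3).
h: a_k = -2, 4, 8, -8/3, -32, 8/15, …
ICs: h(0) = -2, h′(0) = 4, h′′(0) = 16.

f: a_k = 0, -2, 0, 8/3, 0, -32/5, …
g: a_k = -1, 0, 2, 0, -2/3, 0, …
f+g: L₀ = lclm(L_f,L_g), ord ≤ 2+2.
Differentiate: ansatz ord ≤ ord L₀ ⇒ L.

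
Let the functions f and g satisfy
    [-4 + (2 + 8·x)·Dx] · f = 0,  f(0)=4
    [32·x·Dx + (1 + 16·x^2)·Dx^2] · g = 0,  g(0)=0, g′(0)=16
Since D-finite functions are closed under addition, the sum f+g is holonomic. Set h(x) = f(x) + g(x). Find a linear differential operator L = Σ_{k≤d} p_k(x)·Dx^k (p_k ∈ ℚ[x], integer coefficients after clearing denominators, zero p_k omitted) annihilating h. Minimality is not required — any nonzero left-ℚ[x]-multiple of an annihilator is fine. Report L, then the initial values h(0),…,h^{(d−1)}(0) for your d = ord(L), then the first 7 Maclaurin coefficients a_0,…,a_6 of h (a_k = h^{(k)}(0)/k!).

L = (-32 - 320·x + 1536·x^2 + 3072·x^3)·Dx + (-22 - 128·x + 320·x^2 + 6144·x^3 + 10752·x^4)·Dx^2 + (-1 + 12·x + 96·x^2 + 384·x^3 + 1792·x^4 + 3072·x^5)·Dx^3  (order 3).
h: a_k = 4, 24, -8, -208/3, -40, 4656/5, -336, …
ICs: h(0) = 4, h′(0) = 24, h′′(0) = -16.

f: a_k = 4, 8, -8, 16, -40, 112, -336, …
g: a_k = 0, 16, 0, -256/3, 0, 4096/5, 0, …
Sum ⇒ L₀ = lclm(L_f,L_g) in ℚ(x)⟨Dx⟩.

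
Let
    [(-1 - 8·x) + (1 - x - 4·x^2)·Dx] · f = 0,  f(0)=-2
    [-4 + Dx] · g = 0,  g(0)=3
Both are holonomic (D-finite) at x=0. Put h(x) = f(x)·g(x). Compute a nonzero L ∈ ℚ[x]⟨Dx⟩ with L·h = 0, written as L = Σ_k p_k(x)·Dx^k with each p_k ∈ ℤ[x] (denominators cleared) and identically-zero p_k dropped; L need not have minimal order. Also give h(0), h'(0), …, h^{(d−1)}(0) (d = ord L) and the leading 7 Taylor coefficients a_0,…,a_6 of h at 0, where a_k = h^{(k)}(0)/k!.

f: a_k = -2, -2, -10, -18, -58, -130, -362, …
g: a_k = 3, 12, 24, 32, 32, 128/5, 256/15, …
L₀ := L_f ⊗_s L_g (sym. prod.), ord ≤ 1.
L = (5 + 4·x - 16·x^2) + (-1 + x + 4·x^2)·Dx  (order 1).
h: a_k = -6, -30, -102, -286, -758, -9766/5, -15058/3, …
ICs: h(0) = -6.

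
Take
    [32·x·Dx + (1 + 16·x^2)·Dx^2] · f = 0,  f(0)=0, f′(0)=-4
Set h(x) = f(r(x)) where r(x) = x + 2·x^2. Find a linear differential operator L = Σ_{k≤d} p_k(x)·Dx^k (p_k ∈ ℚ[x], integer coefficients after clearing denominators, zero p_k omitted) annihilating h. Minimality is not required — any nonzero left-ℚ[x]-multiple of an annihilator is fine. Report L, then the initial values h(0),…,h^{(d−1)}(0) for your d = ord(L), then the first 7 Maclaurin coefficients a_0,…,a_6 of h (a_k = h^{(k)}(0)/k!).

L = (-4 + 32·x + 256·x^2 + 768·x^3 + 768·x^4)·Dx + (1 + 4·x + 16·x^2 + 128·x^3 + 320·x^4 + 256·x^5)·Dx^2  (order 2).
h: a_k = 0, -4, -8, 64/3, 128, 256/5, -5632/3, …
ICs: h(0) = 0, h′(0) = -4.

f: a_k = 0, -4, 0, 64/3, 0, -1024/5, 0, …
f∘r: x↦r, Dx↦Dx/r' in L_f ⇒ L₀.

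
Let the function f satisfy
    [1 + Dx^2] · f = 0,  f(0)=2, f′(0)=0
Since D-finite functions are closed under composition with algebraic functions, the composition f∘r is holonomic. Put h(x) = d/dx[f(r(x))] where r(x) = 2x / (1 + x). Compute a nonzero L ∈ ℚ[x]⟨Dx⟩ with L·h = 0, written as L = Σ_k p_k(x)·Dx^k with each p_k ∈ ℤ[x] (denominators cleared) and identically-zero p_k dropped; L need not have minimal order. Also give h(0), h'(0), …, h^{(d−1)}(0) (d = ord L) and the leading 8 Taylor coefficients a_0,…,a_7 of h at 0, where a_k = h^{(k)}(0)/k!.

f: a_k = 2, 0, -1, 0, 1/12, 0, -1/360, 0, …
h₀=f(r): pull back L_f along r ⇒ L₀.
Derive L from L₀ (diff closure).
L = (10 + 12·x + 6·x^2) + (6 + 18·x + 18·x^2 + 6·x^3)·Dx + (1 + 4·x + 6·x^2 + 4·x^3 + x^4)·Dx^2  (order 2).
h: a_k = 0, -8, 24, -128/3, 160/3, -616/15, -56/5, 37664/315, …
ICs: h(0) = 0, h′(0) = -8.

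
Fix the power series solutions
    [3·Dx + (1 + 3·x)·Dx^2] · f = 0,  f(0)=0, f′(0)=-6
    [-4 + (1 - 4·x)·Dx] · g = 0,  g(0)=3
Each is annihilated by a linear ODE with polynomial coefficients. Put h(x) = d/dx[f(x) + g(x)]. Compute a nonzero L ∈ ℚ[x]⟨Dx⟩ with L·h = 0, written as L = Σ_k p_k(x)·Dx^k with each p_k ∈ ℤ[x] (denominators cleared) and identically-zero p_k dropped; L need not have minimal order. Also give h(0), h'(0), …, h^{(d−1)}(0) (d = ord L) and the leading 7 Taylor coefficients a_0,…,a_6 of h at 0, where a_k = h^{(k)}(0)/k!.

f: a_k = 0, -6, 9, -18, 81/2, -486/5, 243, …
g: a_k = 3, 12, 48, 192, 768, 3072, 12288, …
Sum ⇒ L₀ = lclm(L_f,L_g) in ℚ(x)⟨Dx⟩.
h=h₀': d/dx-closure on L₀ ⇒ L.
L = (-432 - 288·x) + (-78 - 720·x - 576·x^2)·Dx + (11 + x - 144·x^2 - 144·x^3)·Dx^2  (order 2).
h: a_k = 6, 114, 522, 3234, 14874, 75186, 339690, …
ICs: h(0) = 6, h′(0) = 114.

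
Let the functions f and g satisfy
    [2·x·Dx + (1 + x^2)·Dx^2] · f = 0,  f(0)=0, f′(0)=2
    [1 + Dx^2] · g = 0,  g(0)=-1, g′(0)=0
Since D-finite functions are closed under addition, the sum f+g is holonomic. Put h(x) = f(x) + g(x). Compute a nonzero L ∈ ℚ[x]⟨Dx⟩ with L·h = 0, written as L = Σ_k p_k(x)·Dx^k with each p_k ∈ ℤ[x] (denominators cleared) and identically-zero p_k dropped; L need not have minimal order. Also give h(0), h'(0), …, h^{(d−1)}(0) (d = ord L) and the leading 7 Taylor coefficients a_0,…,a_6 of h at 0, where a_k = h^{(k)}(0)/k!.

L = (-22·x + 28·x^3 + 2·x^5)·Dx + (-1 + 7·x^2 + 9·x^4 + x^6)·Dx^2 + (-22·x + 28·x^3 + 2·x^5)·Dx^3 + (-1 + 7·x^2 + 9·x^4 + x^6)·Dx^4  (order 4).
h: a_k = -1, 2, 1/2, -2/3, -1/24, 2/5, 1/720, …
ICs: h(0) = -1, h′(0) = 2, h′′(0) = 1, h′′′(0) = -4.

f: a_k = 0, 2, 0, -2/3, 0, 2/5, 0, …
g: a_k = -1, 0, 1/2, 0, -1/24, 0, 1/720, …
f+g: L₀ = lclm(L_f,L_g), ord ≤ 2+2.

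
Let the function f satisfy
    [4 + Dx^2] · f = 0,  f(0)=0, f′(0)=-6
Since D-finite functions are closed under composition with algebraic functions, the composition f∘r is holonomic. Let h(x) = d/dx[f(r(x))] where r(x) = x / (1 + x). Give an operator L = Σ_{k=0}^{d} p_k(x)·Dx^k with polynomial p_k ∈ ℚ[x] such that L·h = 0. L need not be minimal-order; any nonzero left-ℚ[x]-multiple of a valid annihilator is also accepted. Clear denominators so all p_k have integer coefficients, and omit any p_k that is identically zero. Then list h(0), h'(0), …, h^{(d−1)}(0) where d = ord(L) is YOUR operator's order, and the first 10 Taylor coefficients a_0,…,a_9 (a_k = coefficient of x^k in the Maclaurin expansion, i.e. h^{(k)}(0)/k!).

L = (10 + 12·x + 6·x^2) + (6 + 18·x + 18·x^2 + 6·x^3)·Dx + (1 + 4·x + 6·x^2 + 4·x^3 + x^4)·Dx^2  (order 2).
h: a_k = -6, 12, -6, -24, 86, -180, 4418/15, -6064/15, 49262/105, -9148/21, …
ICs: h(0) = -6, h′(0) = 12.

f: a_k = 0, -6, 0, 4, 0, -4/5, 0, 8/105, 0, -4/945, …
f∘r: x↦r, Dx↦Dx/r' in L_f ⇒ L₀.
h=h₀': d/dx-closure on L₀ ⇒ L.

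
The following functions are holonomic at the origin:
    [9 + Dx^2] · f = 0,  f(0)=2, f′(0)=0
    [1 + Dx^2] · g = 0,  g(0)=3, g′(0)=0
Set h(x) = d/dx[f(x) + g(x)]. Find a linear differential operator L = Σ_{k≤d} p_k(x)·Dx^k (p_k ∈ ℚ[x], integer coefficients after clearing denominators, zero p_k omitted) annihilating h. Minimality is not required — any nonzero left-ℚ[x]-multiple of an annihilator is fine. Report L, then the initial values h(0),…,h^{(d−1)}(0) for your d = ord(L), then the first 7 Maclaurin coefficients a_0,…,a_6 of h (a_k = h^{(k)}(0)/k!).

L = 9 + 10·Dx^2 + Dx^4  (order 4).
h: a_k = 0, -21, 0, 55/2, 0, -487/40, 0, …
ICs: h(0) = 0, h′(0) = -21, h′′(0) = 0, h′′′(0) = 165.

f: a_k = 2, 0, -9, 0, 27/4, 0, -81/40, …
g: a_k = 3, 0, -3/2, 0, 1/8, 0, -1/240, …
h₀=f+g: left-lcm gives L₀, ord ≤ 4.
Derive L from L₀ (diff closure).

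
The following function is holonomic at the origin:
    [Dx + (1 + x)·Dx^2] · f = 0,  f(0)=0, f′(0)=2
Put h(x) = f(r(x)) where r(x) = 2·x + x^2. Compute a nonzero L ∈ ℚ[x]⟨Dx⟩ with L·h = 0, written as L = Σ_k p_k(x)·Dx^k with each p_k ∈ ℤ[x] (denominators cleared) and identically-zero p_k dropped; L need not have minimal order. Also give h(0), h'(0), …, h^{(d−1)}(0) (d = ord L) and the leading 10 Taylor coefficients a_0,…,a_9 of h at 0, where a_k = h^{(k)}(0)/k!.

f: a_k = 0, 2, -1, 2/3, -1/2, 2/5, -1/3, 2/7, -1/4, 2/9, …
Substitute x→r, Dx→(1/r')Dx; clear ⇒ L₀.
L = Dx + (1 + x)·Dx^2  (order 2).
h: a_k = 0, 4, -2, 4/3, -1, 4/5, -2/3, 4/7, -1/2, 4/9, …
ICs: h(0) = 0, h′(0) = 4.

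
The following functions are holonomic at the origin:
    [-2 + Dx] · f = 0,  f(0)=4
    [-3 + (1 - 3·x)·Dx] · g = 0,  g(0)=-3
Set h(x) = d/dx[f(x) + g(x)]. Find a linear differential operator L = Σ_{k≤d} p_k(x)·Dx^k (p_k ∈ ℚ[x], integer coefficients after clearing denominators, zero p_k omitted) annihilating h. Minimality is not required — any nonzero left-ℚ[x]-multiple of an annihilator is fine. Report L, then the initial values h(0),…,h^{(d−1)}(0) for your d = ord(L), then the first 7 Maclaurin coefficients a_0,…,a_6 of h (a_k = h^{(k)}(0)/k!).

L = (42 + 36·x) + (-25 - 12·x + 18·x^2)·Dx + (2 - 3·x - 9·x^2)·Dx^2  (order 2).
h: a_k = -1, -38, -227, -2884/3, -10919/3, -196798/15, -2066683/45, …
ICs: h(0) = -1, h′(0) = -38.

f: a_k = 4, 8, 8, 16/3, 8/3, 16/15, 16/45, …
g: a_k = -3, -9, -27, -81, -243, -729, -2187, …
Weyl lclm of L_f,L_g ⇒ L₀ (ord ≤ 2).
h=h₀': d/dx-closure on L₀ ⇒ L.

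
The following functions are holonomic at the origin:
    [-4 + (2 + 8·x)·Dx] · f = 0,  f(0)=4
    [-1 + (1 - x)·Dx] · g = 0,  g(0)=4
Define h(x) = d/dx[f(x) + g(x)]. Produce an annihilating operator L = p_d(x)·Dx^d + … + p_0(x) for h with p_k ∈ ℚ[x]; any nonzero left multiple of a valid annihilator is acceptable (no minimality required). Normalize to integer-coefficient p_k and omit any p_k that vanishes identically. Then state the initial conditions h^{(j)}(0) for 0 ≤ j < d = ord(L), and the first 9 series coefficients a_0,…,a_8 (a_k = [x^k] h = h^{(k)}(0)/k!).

L = (-18 - 12·x) + (3 - 36·x - 42·x^2)·Dx + (2 + 9·x + x^2 - 12·x^3)·Dx^2  (order 2).
h: a_k = 12, -8, 60, -144, 580, -1992, 7420, -27424, 102996, …
ICs: h(0) = 12, h′(0) = -8.

f: a_k = 4, 8, -8, 16, -40, 112, -336, 1056, -3432, …
g: a_k = 4, 4, 4, 4, 4, 4, 4, 4, 4, …
Weyl lclm of L_f,L_g ⇒ L₀ (ord ≤ 2).
h₀' ⇒ L via d/dx closure of L₀.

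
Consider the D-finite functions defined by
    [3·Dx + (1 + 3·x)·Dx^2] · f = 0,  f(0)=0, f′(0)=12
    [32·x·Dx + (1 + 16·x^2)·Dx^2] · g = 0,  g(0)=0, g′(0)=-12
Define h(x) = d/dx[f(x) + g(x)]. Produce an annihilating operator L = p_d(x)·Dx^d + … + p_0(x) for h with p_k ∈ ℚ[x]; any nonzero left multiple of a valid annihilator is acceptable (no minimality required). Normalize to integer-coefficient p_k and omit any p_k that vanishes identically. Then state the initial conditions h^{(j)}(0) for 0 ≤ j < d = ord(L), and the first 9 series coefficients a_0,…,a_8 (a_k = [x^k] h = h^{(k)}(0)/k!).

L = (-96 - 864·x + 4608·x^2 + 4608·x^3) + (-50 - 192·x + 672·x^2 + 9216·x^3 + 9216·x^4)·Dx + (-3 + 23·x + 96·x^2 + 512·x^3 + 2304·x^4 + 2304·x^5)·Dx^2  (order 2).
h: a_k = 0, -36, 300, -324, -2100, -2916, 57900, -26244, -707700, …
ICs: h(0) = 0, h′(0) = -36.

f: a_k = 0, 12, -18, 36, -81, 972/5, -486, 8748/7, -6561/2, …
g: a_k = 0, -12, 0, 64, 0, -3072/5, 0, 49152/7, 0, …
L₀ := lclm(L_f,L_g); ord L₀ ≤ 2+2.
h₀' ⇒ L via d/dx closure of L₀.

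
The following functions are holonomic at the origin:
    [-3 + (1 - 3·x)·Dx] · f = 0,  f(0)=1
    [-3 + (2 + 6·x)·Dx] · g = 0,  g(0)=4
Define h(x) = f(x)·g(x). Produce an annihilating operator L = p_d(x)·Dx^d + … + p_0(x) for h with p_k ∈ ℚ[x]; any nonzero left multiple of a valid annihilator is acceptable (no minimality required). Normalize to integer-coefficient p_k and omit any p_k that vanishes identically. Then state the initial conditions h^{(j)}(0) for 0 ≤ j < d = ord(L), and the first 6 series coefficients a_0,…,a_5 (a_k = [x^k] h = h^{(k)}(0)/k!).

f: a_k = 1, 3, 9, 27, 81, 243, …
g: a_k = 4, 6, -9/2, 27/4, -405/32, 1701/64, …
L₀ := L_f ⊗_s L_g (sym. prod.), ord ≤ 1.
L = (9 + 9·x) + (-2 + 18·x^2)·Dx  (order 1).
h: a_k = 4, 18, 99/2, 621/4, 14499/32, 88695/64, …
ICs: h(0) = 4.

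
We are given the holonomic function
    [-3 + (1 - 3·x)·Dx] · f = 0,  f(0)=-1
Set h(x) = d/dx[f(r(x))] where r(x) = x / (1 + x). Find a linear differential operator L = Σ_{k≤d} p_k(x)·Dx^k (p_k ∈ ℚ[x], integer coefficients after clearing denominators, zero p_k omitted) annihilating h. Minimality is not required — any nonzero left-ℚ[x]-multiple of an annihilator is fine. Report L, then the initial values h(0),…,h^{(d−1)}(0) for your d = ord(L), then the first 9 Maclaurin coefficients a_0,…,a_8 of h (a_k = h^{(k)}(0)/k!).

L = 4 + (-1 + 2·x)·Dx  (order 1).
h: a_k = -3, -12, -36, -96, -240, -576, -1344, -3072, -6912, …
ICs: h(0) = -3.

f: a_k = -1, -3, -9, -27, -81, -243, -729, -2187, -6561, …
Change of var in L_f (x↦r) gives L₀.
Derive L from L₀ (diff closure).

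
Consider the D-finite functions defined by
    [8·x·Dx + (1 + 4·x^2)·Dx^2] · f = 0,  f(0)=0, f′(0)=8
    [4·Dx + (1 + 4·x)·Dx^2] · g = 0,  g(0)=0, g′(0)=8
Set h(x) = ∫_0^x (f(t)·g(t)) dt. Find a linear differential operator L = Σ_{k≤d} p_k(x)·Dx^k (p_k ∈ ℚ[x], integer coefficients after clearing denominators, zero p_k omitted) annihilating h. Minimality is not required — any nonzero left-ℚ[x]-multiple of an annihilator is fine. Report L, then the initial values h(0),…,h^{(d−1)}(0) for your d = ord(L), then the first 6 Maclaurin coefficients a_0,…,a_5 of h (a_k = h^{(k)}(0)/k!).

f: a_k = 0, 8, 0, -32/3, 0, 128/5, …
g: a_k = 0, 8, -16, 128/3, -128, 2048/5, …
L₀ := L_f ⊗_s L_g (sym. prod.), ord ≤ 4.
h=∫h₀ ⇒ L = L₀·Dx.
L = (96 + 640·x + 1408·x^2 + 7680·x^3 + 15360·x^4 + 26624·x^5 + 8192·x^7)·Dx^2 + (24 + 320·x + 2656·x^2 + 9728·x^3 + 28160·x^4 + 47616·x^5 + 71680·x^6 + 6144·x^7 + 28672·x^8)·Dx^3 + (12 + 104·x + 672·x^2 + 2976·x^3 + 8256·x^4 + 18048·x^5 + 24576·x^6 + 35328·x^7 + 6144·x^8 + 16384·x^9)·Dx^4 + (1 + 12·x + 68·x^2 + 256·x^3 + 696·x^4 + 1536·x^5 + 2688·x^6 + 3072·x^7 + 4224·x^8 + 1024·x^9 + 2048·x^10)·Dx^5  (order 5).
h: a_k = 0, 0, 0, 64/3, -32, 256/5, …
ICs: h(0) = 0, h′(0) = 0, h′′(0) = 0, h′′′(0) = 128, h′′′′(0) = -768.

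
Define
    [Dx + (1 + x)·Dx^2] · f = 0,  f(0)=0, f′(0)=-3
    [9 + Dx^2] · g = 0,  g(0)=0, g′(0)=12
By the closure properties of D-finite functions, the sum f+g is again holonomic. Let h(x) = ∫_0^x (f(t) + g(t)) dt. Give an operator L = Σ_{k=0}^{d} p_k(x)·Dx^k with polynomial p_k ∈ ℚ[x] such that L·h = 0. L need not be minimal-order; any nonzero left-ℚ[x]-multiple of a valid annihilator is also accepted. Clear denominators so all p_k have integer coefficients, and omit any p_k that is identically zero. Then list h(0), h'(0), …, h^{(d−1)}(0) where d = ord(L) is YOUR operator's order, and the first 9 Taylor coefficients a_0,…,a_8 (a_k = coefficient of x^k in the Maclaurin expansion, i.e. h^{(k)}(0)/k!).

f: a_k = 0, -3, 3/2, -1, 3/4, -3/5, 1/2, -3/7, 3/8, …
g: a_k = 0, 12, 0, -18, 0, 81/10, 0, -243/140, 0, …
h₀=f+g: left-lcm gives L₀, ord ≤ 4.
h=∫h₀ ⇒ L = L₀·Dx.
L = (135 + 162·x + 81·x^2)·Dx^2 + (99 + 261·x + 243·x^2 + 81·x^3)·Dx^3 + (15 + 18·x + 9·x^2)·Dx^4 + (11 + 29·x + 27·x^2 + 9·x^3)·Dx^5  (order 5).
h: a_k = 0, 0, 9/2, 1/2, -19/4, 3/20, 5/4, 1/14, -303/1120, …
ICs: h(0) = 0, h′(0) = 0, h′′(0) = 9, h′′′(0) = 3, h′′′′(0) = -114.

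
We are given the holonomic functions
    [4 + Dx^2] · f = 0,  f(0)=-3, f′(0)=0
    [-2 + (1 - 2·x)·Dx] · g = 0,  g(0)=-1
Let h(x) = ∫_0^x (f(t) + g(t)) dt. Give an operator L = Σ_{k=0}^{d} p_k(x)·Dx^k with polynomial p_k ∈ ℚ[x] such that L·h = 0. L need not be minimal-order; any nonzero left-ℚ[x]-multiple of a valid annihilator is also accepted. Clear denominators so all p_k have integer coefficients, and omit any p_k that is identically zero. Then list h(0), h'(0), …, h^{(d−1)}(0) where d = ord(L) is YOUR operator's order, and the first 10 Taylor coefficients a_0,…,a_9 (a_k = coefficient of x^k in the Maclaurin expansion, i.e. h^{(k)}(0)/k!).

f: a_k = -3, 0, 6, 0, -2, 0, 4/15, 0, -2/105, 0, …
g: a_k = -1, -2, -4, -8, -16, -32, -64, -128, -256, -512, …
h₀=f+g: left-lcm gives L₀, ord ≤ 3.
h=∫h₀ ⇒ L = L₀·Dx.
L = (-56 + 32·x - 32·x^2)·Dx + (12 - 40·x + 48·x^2 - 32·x^3)·Dx^2 + (-14 + 8·x - 8·x^2)·Dx^3 + (3 - 10·x + 12·x^2 - 8·x^3)·Dx^4  (order 4).
h: a_k = 0, -4, -1, 2/3, -2, -18/5, -16/3, -956/105, -16, -26882/945, …
ICs: h(0) = 0, h′(0) = -4, h′′(0) = -2, h′′′(0) = 4.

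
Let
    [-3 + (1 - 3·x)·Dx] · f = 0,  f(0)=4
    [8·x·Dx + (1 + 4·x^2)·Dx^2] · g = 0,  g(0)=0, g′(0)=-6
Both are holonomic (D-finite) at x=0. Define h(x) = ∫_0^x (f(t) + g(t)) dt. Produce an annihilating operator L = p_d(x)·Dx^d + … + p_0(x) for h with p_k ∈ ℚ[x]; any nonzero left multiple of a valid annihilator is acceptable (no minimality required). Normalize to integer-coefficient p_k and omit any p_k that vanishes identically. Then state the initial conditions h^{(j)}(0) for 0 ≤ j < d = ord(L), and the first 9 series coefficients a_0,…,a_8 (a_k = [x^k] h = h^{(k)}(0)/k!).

L = (-24 + 288·x + 288·x^2)·Dx^2 + (31 - 24·x + 204·x^2 + 288·x^3)·Dx^3 + (-3 + 5·x + 20·x^3 + 48·x^4)·Dx^4  (order 4).
h: a_k = 0, 4, 3, 12, 29, 324/5, 794/5, 2916/7, 15405/14, …
ICs: h(0) = 0, h′(0) = 4, h′′(0) = 6, h′′′(0) = 72.

f: a_k = 4, 12, 36, 108, 324, 972, 2916, 8748, 26244, …
g: a_k = 0, -6, 0, 8, 0, -96/5, 0, 384/7, 0, …
Sum ⇒ L₀ = lclm(L_f,L_g) in ℚ(x)⟨Dx⟩.
h=∫h₀ ⇒ L = L₀·Dx.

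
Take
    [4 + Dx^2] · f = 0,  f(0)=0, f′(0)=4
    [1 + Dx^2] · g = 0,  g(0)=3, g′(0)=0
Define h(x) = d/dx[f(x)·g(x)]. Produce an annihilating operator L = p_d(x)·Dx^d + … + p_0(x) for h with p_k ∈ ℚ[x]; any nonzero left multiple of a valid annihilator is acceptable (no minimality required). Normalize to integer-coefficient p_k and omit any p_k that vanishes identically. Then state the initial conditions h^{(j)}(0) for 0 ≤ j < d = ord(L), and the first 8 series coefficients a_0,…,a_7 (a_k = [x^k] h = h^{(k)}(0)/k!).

L = 9 + 10·Dx^2 + Dx^4  (order 4).
h: a_k = 12, 0, -42, 0, 61/2, 0, -547/60, 0, …
ICs: h(0) = 12, h′(0) = 0, h′′(0) = -84, h′′′(0) = 0.

f: a_k = 0, 4, 0, -8/3, 0, 8/15, 0, -16/315, …
g: a_k = 3, 0, -3/2, 0, 1/8, 0, -1/240, 0, …
Sym-product of L_f,L_g gives L₀ (≤ ord 4).
h=h₀': d/dx-closure on L₀ ⇒ L.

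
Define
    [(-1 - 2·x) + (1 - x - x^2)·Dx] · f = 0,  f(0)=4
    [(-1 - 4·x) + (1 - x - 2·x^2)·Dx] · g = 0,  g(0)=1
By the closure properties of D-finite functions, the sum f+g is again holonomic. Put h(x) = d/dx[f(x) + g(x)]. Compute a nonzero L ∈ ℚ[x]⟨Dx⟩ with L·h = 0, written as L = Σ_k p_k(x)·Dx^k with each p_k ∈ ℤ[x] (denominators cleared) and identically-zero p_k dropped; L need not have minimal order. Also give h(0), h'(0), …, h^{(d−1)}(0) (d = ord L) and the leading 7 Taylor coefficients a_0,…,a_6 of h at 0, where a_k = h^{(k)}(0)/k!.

f: a_k = 4, 4, 8, 12, 20, 32, 52, …
g: a_k = 1, 1, 3, 5, 11, 21, 43, …
Weyl lclm of L_f,L_g ⇒ L₀ (ord ≤ 2).
Derive L from L₀ (diff closure).
L = (-6 - 120·x - 120·x^2 - 312·x^3 - 462·x^4 - 336·x^5 + 144·x^6) + (6 + 30·x + 30·x^2 + 24·x^3 - 99·x^4 - 438·x^5 - 144·x^6 + 96·x^7)·Dx + (-1 + 2·x - 7·x^2 + 2·x^3 + 48·x^4 - 13·x^5 - 69·x^6 - 8·x^7 + 12·x^8)·Dx^2  (order 2).
h: a_k = 5, 22, 51, 124, 265, 570, 1183, …
ICs: h(0) = 5, h′(0) = 22.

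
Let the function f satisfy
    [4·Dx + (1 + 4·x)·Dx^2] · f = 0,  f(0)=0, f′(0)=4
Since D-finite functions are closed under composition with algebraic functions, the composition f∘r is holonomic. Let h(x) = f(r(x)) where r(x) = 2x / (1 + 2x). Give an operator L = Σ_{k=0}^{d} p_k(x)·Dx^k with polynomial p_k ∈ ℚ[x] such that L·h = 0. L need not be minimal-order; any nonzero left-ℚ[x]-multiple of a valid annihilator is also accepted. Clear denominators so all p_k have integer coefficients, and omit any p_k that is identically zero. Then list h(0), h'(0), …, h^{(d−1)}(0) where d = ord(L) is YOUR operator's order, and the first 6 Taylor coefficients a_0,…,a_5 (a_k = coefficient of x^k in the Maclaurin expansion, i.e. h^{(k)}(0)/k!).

f: a_k = 0, 4, -8, 64/3, -64, 1024/5, …
f∘r: x↦r, Dx↦Dx/r' in L_f ⇒ L₀.
L = (12 + 40·x)·Dx + (1 + 12·x + 20·x^2)·Dx^2  (order 2).
h: a_k = 0, 8, -48, 992/3, -2496, 99968/5, …
ICs: h(0) = 0, h′(0) = 8.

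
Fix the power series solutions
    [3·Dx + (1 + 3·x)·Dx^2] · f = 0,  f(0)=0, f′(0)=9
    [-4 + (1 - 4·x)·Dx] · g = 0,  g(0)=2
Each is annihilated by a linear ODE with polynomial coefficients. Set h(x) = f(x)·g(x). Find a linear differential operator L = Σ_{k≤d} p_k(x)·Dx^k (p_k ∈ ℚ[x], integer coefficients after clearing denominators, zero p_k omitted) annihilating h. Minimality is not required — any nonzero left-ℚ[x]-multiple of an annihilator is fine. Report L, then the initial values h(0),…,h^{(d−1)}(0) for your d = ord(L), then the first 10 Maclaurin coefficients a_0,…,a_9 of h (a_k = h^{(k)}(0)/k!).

f: a_k = 0, 9, -27/2, 27, -243/4, 729/5, -729/2, 6561/7, -19683/8, 6561, …
g: a_k = 2, 8, 32, 128, 512, 2048, 8192, 32768, 131072, 524288, …
Product ⇒ symmetric product L₀, ord ≤ 2.
L = 12 + (5 + 36·x)·Dx + (-1 + x + 12·x^2)·Dx^2  (order 2).
h: a_k = 0, 18, 45, 234, 1629/2, 17748/5, 67347/5, 1951326/35, 30532311/140, 30991581/35, …
ICs: h(0) = 0, h′(0) = 18.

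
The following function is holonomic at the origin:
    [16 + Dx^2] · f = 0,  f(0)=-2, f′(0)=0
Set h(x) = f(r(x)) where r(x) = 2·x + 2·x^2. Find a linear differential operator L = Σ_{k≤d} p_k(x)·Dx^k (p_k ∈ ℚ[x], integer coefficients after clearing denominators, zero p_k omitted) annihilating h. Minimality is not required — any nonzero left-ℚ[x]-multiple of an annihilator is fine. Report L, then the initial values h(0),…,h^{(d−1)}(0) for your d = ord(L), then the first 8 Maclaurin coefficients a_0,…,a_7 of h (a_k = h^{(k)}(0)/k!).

f: a_k = -2, 0, 16, 0, -64/3, 0, 512/45, 0, …
Substitute x→r, Dx→(1/r')Dx; clear ⇒ L₀.
L = (64 + 384·x + 768·x^2 + 512·x^3) - 2·Dx + (1 + 2·x)·Dx^2  (order 2).
h: a_k = -2, 0, 64, 128, -832/3, -4096/3, -59392/45, 45056/15, …
ICs: h(0) = -2, h′(0) = 0.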